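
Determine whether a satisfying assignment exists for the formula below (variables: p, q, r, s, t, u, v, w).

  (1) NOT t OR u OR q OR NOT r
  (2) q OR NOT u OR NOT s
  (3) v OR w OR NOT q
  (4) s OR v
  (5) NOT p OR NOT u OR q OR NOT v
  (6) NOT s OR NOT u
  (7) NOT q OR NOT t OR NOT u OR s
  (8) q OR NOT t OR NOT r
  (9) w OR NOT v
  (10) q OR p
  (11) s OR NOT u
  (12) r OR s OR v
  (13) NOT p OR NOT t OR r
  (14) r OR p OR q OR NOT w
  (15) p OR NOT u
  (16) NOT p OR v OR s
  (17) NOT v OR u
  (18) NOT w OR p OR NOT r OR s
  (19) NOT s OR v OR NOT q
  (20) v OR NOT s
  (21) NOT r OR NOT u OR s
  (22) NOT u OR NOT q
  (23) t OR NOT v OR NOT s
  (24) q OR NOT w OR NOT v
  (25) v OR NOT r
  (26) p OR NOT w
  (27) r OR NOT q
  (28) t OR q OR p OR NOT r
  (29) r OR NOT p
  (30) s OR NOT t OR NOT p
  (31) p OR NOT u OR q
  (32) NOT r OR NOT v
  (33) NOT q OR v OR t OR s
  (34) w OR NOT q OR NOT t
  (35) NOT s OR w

No

Try s = true.
(NOT u) alone gives u = false.
(NOT v) alone gives v = false.
That conflicts with the unit clause (v).
So s must be the other value — set s = false.
(v) alone gives v = true.
(w) alone gives w = true.
(NOT u) alone gives u = false.
That conflicts with the unit clause (u).
Neither s = true nor s = false works.
No assignment satisfies every clause.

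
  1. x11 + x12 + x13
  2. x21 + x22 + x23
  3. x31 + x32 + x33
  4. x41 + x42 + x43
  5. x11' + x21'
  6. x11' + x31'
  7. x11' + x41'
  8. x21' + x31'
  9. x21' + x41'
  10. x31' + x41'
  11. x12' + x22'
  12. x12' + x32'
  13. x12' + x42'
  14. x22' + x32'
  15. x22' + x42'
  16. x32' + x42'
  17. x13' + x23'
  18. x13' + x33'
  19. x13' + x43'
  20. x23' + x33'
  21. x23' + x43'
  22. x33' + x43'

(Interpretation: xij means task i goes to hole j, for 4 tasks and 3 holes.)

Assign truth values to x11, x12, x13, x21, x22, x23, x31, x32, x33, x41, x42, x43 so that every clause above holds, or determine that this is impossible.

Suppose x11 = 0.
Suppose x12 = 1.
From the singleton clause (x22'), x22 = 0.
From the singleton clause (x32'), x32 = 0.
From the singleton clause (x42'), x42 = 0.
Suppose x21 = 1.
From the singleton clause (x31'), x31 = 0.
From the singleton clause (x33), x33 = 1.
From the singleton clause (x41'), x41 = 0.
From the singleton clause (x43), x43 = 1.
That conflicts with the unit clause (x43').
That branch fails; take x21 = 0 instead.
From the singleton clause (x23), x23 = 1.
From the singleton clause (x13'), x13 = 0.
From the singleton clause (x33'), x33 = 0.
From the singleton clause (x31), x31 = 1.
From the singleton clause (x41'), x41 = 0.
From the singleton clause (x43), x43 = 1.
That conflicts with the unit clause (x43').
Either choice for x21 ends in contradiction.
That branch fails; take x12 = 0 instead.
From the singleton clause (x13), x13 = 1.
From the singleton clause (x23'), x23 = 0.
From the singleton clause (x33'), x33 = 0.
From the singleton clause (x43'), x43 = 0.
Suppose x21 = 1.
From the singleton clause (x31'), x31 = 0.
From the singleton clause (x32), x32 = 1.
From the singleton clause (x41'), x41 = 0.
From the singleton clause (x42), x42 = 1.
That conflicts with the unit clause (x42').
That branch fails; take x21 = 0 instead.
From the singleton clause (x22), x22 = 1.
From the singleton clause (x32'), x32 = 0.
From the singleton clause (x31), x31 = 1.
From the singleton clause (x41'), x41 = 0.
From the singleton clause (x42), x42 = 1.
That conflicts with the unit clause (x42').
Either choice for x21 ends in contradiction.
Either choice for x12 ends in contradiction.
That branch fails; take x11 = 1 instead.
From the singleton clause (x21'), x21 = 0.
From the singleton clause (x31'), x31 = 0.
From the singleton clause (x41'), x41 = 0.
Suppose x22 = 1.
From the singleton clause (x12'), x12 = 0.
From the singleton clause (x32'), x32 = 0.
From the singleton clause (x33), x33 = 1.
From the singleton clause (x42'), x42 = 0.
From the singleton clause (x43), x43 = 1.
That conflicts with the unit clause (x43').
That branch fails; take x22 = 0 instead.
From the singleton clause (x23), x23 = 1.
From the singleton clause (x13'), x13 = 0.
From the singleton clause (x33'), x33 = 0.
From the singleton clause (x32), x32 = 1.
From the singleton clause (x12'), x12 = 0.
From the singleton clause (x42'), x42 = 0.
From the singleton clause (x43), x43 = 1.
That conflicts with the unit clause (x43').
Either choice for x22 ends in contradiction.
Either choice for x11 ends in contradiction.

UNSATISFIABLE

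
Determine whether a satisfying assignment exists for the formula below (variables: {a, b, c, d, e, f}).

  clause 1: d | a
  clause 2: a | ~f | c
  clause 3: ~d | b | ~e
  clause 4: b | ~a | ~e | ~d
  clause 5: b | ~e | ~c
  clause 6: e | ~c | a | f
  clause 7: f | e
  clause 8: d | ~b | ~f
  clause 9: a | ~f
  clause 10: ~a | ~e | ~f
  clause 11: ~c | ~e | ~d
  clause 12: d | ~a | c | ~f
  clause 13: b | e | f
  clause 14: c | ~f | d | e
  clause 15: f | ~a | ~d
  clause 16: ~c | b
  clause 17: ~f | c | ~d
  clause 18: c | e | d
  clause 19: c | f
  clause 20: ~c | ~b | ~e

Satisfiable

Case d = 1:
Case b = 1:
Case f = 1:
(a) alone gives a = 1.
(~e) alone gives e = 0.
(c) alone gives c = 1.
Every clause now holds.
A satisfying assignment: a ↦ 1; b ↦ 1; c ↦ 1; d ↦ 1; e ↦ 0; f ↦ 1.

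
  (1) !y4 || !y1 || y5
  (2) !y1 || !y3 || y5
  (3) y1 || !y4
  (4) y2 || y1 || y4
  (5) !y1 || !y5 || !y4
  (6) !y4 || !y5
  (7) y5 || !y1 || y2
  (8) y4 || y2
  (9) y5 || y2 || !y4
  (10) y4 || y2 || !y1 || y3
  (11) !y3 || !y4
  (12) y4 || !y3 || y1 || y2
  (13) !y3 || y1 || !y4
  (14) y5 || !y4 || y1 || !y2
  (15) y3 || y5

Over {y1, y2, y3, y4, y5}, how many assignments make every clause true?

There are 2^5 = 32 truth assignments over (y1, y2, y3, y4, y5).
Split on y3. With y3 = true, the clauses containing y3 are satisfied and !y3 drops from the rest; 3 of the 2^4 = 16 assignments to the other variables satisfy what remains.
With y3 = false, by the same count on the reduced clause set, 2 assignments work.
Total: 3 + 2 = 5.

5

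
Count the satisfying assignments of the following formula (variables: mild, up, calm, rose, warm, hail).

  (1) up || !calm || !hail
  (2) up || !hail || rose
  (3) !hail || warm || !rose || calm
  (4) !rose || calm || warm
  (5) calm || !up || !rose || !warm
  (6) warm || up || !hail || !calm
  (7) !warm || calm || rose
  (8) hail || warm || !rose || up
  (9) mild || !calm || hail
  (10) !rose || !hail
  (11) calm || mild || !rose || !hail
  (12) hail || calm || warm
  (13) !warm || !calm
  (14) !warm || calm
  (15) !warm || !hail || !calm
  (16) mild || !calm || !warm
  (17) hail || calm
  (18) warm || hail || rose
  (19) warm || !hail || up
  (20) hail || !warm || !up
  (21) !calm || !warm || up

5

There are 2^6 = 64 truth assignments over (mild, up, calm, rose, warm, hail).
Split on calm. With calm = true, the clauses containing calm are satisfied and !calm drops from the rest; 3 of the 2^5 = 32 assignments to the other variables satisfy what remains.
With calm = false, by the same count on the reduced clause set, 2 assignments work.
(One model: mild=F, up=T, calm=F, rose=F, warm=F, hail=T.)
Total: 3 + 2 = 5.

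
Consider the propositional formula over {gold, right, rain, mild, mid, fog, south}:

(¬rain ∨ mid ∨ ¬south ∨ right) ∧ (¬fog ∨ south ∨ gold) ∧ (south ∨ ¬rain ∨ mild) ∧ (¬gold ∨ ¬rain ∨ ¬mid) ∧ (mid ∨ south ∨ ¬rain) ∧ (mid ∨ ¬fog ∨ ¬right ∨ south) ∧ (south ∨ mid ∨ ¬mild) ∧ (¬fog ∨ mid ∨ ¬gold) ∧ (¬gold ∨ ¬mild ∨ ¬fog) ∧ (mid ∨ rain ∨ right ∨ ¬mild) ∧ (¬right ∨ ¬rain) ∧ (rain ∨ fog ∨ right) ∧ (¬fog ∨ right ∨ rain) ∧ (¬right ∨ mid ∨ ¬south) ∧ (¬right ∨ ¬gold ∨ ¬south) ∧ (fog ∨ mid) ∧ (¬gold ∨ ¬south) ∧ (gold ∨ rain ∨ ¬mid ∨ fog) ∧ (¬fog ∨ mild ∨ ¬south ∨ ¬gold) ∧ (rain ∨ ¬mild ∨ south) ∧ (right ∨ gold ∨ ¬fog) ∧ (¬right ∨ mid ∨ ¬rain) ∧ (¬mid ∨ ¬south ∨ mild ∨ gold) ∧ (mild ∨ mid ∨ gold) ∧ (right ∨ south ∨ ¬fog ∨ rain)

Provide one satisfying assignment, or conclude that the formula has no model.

gold: True, right: True, rain: False, mild: False, mid: True, fog: True, south: False

Try right = True.
Unit clause (¬rain) forces rain = False.
Try mid = True.
Try gold = True.
Unit clause (¬south) forces south = False.
Unit clause (¬mild) forces mild = False.
No clause remains; fog is free.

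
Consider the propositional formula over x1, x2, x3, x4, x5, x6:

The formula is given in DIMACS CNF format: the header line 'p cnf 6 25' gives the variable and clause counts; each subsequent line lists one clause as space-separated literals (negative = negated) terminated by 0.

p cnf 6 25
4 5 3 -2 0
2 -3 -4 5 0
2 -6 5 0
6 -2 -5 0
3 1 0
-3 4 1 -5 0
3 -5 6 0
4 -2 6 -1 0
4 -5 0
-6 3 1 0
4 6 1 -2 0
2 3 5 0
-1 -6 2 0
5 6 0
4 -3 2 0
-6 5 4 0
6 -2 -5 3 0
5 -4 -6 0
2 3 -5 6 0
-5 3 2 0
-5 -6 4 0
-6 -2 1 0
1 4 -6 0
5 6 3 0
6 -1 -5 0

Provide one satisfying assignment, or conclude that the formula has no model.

Try x3 = True.
Try x4 = True.
Try x2 = False.
From the singleton clause (x5), x5 = True.
Try x1 = False.
Every clause is now satisfied; x6 is unconstrained.

x1=False,  x2=False,  x3=True,  x4=True,  x5=True,  x6=True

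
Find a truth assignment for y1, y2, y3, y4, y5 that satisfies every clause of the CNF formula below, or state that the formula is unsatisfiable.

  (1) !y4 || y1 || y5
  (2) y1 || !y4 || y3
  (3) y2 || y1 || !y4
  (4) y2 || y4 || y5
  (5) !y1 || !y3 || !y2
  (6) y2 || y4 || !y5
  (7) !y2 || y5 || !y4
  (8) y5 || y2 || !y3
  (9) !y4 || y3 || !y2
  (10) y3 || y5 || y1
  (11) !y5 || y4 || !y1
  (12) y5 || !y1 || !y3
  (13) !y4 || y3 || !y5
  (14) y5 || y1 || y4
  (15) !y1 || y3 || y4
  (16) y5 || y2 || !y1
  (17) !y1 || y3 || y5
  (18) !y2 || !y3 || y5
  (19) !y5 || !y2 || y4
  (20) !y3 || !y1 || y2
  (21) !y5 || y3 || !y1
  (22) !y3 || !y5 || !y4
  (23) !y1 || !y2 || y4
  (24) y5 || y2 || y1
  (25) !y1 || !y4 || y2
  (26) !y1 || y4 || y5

UNSATISFIABLE

Case y4 = false:
Case y2 = true:
The clause (!y5) is unit, so y5 = false.
The clause (y1) is unit, so y1 = true.
That conflicts with the unit clause (!y1).
Undo y2 and try y2 = false.
The clause (y5) is unit, so y5 = true.
That conflicts with the unit clause (!y5).
Both values of y2 lead to a conflict.
Undo y4 and try y4 = true.
Case y1 = true:
The clause (y2) is unit, so y2 = true.
The clause (!y3) is unit, so y3 = false.
That conflicts with the unit clause (y3).
Undo y1 and try y1 = false.
The clause (y5) is unit, so y5 = true.
The clause (y3) is unit, so y3 = true.
That conflicts with the unit clause (!y3).
Both values of y1 lead to a conflict.
Both values of y4 lead to a conflict.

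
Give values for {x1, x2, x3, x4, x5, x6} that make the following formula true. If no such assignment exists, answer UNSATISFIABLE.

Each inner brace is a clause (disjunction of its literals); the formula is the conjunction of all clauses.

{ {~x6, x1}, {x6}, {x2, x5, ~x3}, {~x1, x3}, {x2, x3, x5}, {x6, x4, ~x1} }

(x6) alone gives x6 = 1.
(x1) alone gives x1 = 1.
(x3) alone gives x3 = 1.
Case x2 = 1:
No clause remains; x4, x5 are free.

x1=1,  x2=1,  x3=1,  x4=1,  x5=1,  x6=1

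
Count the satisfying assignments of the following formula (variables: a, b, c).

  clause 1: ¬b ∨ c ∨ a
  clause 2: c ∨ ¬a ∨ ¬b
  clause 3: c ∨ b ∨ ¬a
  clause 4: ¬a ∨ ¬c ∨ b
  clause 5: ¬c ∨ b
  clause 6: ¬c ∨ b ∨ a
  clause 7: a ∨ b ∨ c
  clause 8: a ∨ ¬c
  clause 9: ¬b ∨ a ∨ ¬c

1

There are 2^3 = 8 truth assignments over (a, b, c).
Split on a. With a = True, the clauses containing a are satisfied and ¬a drops from the rest; 1 of the 2^2 = 4 assignments to the other variables satisfy what remains.
With a = False, by the same count on the reduced clause set, 0 assignments work.
Total: 1 + 0 = 1.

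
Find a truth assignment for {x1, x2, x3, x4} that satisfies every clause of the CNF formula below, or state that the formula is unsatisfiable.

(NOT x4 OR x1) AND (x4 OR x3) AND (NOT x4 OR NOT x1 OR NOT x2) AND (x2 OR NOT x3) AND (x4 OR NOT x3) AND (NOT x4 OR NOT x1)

UNSATISFIABLE

Branch on x4: set x4 = false.
Unit clause (x3) forces x3 = true.
But (NOT x3) is also a unit clause — contradiction.
Backtrack on x4: now try x4 = true.
Unit clause (x1) forces x1 = true.
But (NOT x1) is also a unit clause — contradiction.
Either choice for x4 ends in contradiction.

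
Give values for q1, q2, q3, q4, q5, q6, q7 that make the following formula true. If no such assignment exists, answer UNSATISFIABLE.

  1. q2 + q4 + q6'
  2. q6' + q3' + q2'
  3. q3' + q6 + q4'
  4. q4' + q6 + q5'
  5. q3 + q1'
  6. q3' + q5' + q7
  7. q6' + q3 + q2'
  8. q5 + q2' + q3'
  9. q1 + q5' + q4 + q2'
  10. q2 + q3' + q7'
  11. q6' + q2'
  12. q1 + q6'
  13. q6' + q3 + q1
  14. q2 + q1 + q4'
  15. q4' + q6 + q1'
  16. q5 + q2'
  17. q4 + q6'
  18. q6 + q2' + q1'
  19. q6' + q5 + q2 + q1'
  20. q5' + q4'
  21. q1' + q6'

Try q3 = 1.
Try q6 = 0.
From the singleton clause (q4'), q4 = 0.
Try q5 = 0.
From the singleton clause (q2'), q2 = 0.
From the singleton clause (q7'), q7 = 0.
No clause remains; q1 is free.

q1=1,  q2=0,  q3=1,  q4=0,  q5=0,  q6=0,  q7=0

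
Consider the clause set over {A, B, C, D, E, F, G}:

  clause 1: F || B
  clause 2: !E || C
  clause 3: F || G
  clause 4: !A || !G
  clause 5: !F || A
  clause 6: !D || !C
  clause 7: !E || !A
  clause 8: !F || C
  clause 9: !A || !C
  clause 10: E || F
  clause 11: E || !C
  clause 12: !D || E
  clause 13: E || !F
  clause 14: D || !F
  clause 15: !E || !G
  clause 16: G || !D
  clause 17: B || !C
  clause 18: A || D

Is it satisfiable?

Unsatisfiable

Branch on F: set F = true.
(A) alone gives A = true.
(!G) alone gives G = false.
(!E) alone gives E = false.
But (E) is also a unit clause — contradiction.
Backtrack on F: now try F = false.
(B) alone gives B = true.
(G) alone gives G = true.
(!A) alone gives A = false.
(E) alone gives E = true.
But (!E) is also a unit clause — contradiction.
Either choice for F ends in contradiction.
No assignment satisfies every clause.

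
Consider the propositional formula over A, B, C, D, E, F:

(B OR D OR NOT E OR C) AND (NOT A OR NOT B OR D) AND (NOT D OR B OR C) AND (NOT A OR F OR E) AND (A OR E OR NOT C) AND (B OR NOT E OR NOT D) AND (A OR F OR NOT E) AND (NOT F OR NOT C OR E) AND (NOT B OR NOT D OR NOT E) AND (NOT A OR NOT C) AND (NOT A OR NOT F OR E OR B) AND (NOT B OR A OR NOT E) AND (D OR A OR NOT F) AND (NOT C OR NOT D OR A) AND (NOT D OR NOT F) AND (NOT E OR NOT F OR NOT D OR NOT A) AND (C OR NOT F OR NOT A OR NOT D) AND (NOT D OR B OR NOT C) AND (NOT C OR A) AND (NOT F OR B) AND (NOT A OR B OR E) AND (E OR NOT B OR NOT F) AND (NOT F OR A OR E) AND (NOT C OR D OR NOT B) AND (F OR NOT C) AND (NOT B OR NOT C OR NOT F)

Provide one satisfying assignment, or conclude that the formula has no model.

Suppose A = false.
From the singleton clause (NOT C), C = false.
Suppose D = false.
From the singleton clause (NOT F), F = false.
From the singleton clause (NOT E), E = false.
No clause remains; B is free.

A ↦ false,  B ↦ false,  C ↦ false,  D ↦ false,  E ↦ false,  F ↦ false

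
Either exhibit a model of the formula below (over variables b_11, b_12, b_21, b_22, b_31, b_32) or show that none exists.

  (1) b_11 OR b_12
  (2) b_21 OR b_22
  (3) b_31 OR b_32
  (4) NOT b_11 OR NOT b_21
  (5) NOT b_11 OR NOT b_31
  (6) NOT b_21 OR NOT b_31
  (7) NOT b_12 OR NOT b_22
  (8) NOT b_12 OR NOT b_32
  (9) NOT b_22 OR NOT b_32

UNSATISFIABLE

Branch on b_11: set b_11 = true.
From the singleton clause (NOT b_21), b_21 = false.
From the singleton clause (b_22), b_22 = true.
From the singleton clause (NOT b_31), b_31 = false.
From the singleton clause (b_32), b_32 = true.
Now (NOT b_32) is unsatisfied and unit — conflict.
That branch fails; take b_11 = false instead.
From the singleton clause (b_12), b_12 = true.
From the singleton clause (NOT b_22), b_22 = false.
From the singleton clause (b_21), b_21 = true.
From the singleton clause (NOT b_31), b_31 = false.
From the singleton clause (b_32), b_32 = true.
Now (NOT b_32) is unsatisfied and unit — conflict.
Neither b_11 = true nor b_11 = false works.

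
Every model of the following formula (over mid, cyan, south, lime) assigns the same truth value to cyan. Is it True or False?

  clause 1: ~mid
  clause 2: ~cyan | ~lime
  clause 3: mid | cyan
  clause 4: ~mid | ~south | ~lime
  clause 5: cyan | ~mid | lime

True

Suppose cyan = 0.
The clause (~mid) is unit, so mid = 0.
But (mid) is also a unit clause — contradiction.
So every satisfying assignment has cyan = True.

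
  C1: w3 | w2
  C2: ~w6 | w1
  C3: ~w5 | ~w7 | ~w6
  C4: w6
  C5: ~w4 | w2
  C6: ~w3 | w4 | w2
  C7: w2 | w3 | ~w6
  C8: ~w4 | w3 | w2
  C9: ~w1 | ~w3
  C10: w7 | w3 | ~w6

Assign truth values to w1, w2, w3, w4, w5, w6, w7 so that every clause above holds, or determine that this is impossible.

w1: 1,  w2: 1,  w3: 0,  w4: 0,  w5: 0,  w6: 1,  w7: 1

(w6) alone gives w6 = 1.
(w1) alone gives w1 = 1.
(~w3) alone gives w3 = 0.
(w2) alone gives w2 = 1.
(w7) alone gives w7 = 1.
(~w5) alone gives w5 = 0.
Every clause is now satisfied; w4 is unconstrained.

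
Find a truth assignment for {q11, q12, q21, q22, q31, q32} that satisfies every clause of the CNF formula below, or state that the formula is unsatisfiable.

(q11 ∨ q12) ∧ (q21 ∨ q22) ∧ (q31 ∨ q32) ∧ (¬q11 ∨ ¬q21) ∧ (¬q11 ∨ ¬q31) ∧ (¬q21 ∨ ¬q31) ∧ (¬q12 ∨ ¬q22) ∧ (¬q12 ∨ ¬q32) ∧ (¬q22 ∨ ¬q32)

UNSATISFIABLE

Case q11 = True:
The clause (¬q21) is unit, so q21 = False.
The clause (q22) is unit, so q22 = True.
The clause (¬q31) is unit, so q31 = False.
The clause (q32) is unit, so q32 = True.
But (¬q32) is also a unit clause — contradiction.
Backtrack on q11: now try q11 = False.
The clause (q12) is unit, so q12 = True.
The clause (¬q22) is unit, so q22 = False.
The clause (q21) is unit, so q21 = True.
The clause (¬q31) is unit, so q31 = False.
The clause (q32) is unit, so q32 = True.
But (¬q32) is also a unit clause — contradiction.
Neither q11 = True nor q11 = False works.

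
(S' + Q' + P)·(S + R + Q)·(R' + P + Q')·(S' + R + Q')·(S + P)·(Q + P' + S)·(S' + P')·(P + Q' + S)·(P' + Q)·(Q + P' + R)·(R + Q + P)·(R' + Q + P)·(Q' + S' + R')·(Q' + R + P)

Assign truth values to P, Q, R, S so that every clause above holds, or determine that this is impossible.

P: 1, Q: 1, R: 1, S: 0

Case S = 0:
Unit clause (P) forces P = 1.
Unit clause (Q) forces Q = 1.
No clause remains; R is free.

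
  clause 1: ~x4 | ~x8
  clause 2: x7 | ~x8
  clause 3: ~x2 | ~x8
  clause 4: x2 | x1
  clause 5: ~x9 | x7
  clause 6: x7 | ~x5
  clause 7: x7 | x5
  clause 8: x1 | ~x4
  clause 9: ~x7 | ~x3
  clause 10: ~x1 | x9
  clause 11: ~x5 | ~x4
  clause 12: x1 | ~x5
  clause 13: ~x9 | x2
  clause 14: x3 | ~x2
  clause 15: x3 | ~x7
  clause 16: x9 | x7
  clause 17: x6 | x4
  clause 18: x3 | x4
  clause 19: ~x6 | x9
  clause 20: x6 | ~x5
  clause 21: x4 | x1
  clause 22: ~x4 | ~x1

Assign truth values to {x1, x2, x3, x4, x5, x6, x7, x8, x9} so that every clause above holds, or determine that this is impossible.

Case x4 = 0:
From the singleton clause (x6), x6 = 1.
From the singleton clause (x3), x3 = 1.
From the singleton clause (~x7), x7 = 0.
From the singleton clause (~x8), x8 = 0.
From the singleton clause (~x9), x9 = 0.
Now (x9) is unsatisfied and unit — conflict.
So x4 must be the other value — set x4 = 1.
From the singleton clause (~x8), x8 = 0.
From the singleton clause (x1), x1 = 1.
Now (~x1) is unsatisfied and unit — conflict.
Both values of x4 lead to a conflict.

UNSATISFIABLE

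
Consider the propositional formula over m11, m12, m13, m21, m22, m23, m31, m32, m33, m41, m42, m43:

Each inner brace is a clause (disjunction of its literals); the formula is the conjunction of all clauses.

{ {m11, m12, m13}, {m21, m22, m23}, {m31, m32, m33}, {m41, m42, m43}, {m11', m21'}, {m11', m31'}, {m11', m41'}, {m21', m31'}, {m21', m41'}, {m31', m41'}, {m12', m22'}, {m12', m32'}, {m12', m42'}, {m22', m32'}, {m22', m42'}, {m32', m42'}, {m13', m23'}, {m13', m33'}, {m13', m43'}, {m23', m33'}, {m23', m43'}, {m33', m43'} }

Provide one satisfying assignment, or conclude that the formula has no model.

Branch on m11: set m11 = 0.
Branch on m12: set m12 = 1.
(m22') alone gives m22 = 0.
(m32') alone gives m32 = 0.
(m42') alone gives m42 = 0.
Branch on m21: set m21 = 1.
(m31') alone gives m31 = 0.
(m33) alone gives m33 = 1.
(m41') alone gives m41 = 0.
(m43) alone gives m43 = 1.
But (m43') is also a unit clause — contradiction.
Backtrack on m21: now try m21 = 0.
(m23) alone gives m23 = 1.
(m13') alone gives m13 = 0.
(m33') alone gives m33 = 0.
(m31) alone gives m31 = 1.
(m41') alone gives m41 = 0.
(m43) alone gives m43 = 1.
But (m43') is also a unit clause — contradiction.
Neither m21 = 1 nor m21 = 0 works.
Backtrack on m12: now try m12 = 0.
(m13) alone gives m13 = 1.
(m23') alone gives m23 = 0.
(m33') alone gives m33 = 0.
(m43') alone gives m43 = 0.
Branch on m21: set m21 = 1.
(m31') alone gives m31 = 0.
(m32) alone gives m32 = 1.
(m41') alone gives m41 = 0.
(m42) alone gives m42 = 1.
But (m42') is also a unit clause — contradiction.
Backtrack on m21: now try m21 = 0.
(m22) alone gives m22 = 1.
(m32') alone gives m32 = 0.
(m31) alone gives m31 = 1.
(m41') alone gives m41 = 0.
(m42) alone gives m42 = 1.
But (m42') is also a unit clause — contradiction.
Neither m21 = 1 nor m21 = 0 works.
Neither m12 = 1 nor m12 = 0 works.
Backtrack on m11: now try m11 = 1.
(m21') alone gives m21 = 0.
(m31') alone gives m31 = 0.
(m41') alone gives m41 = 0.
Branch on m22: set m22 = 1.
(m12') alone gives m12 = 0.
(m32') alone gives m32 = 0.
(m33) alone gives m33 = 1.
(m42') alone gives m42 = 0.
(m43) alone gives m43 = 1.
But (m43') is also a unit clause — contradiction.
Backtrack on m22: now try m22 = 0.
(m23) alone gives m23 = 1.
(m13') alone gives m13 = 0.
(m33') alone gives m33 = 0.
(m32) alone gives m32 = 1.
(m12') alone gives m12 = 0.
(m42') alone gives m42 = 0.
(m43) alone gives m43 = 1.
But (m43') is also a unit clause — contradiction.
Neither m22 = 1 nor m22 = 0 works.
Neither m11 = 1 nor m11 = 0 works.

UNSATISFIABLE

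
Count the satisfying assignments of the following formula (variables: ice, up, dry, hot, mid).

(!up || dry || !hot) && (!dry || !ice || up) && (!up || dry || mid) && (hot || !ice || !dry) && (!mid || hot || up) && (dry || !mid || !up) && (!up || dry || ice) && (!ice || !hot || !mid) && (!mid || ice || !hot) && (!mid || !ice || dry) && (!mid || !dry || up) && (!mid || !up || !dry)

There are 2^5 = 32 truth assignments over (ice, up, dry, hot, mid).
Split on dry. With dry = true, the clauses containing dry are satisfied and !dry drops from the rest; 5 of the 2^4 = 16 assignments to the other variables satisfy what remains.
With dry = false, by the same count on the reduced clause set, 4 assignments work.
(One model: ice=F, up=F, dry=F, hot=F, mid=F.)
Total: 5 + 4 = 9.

9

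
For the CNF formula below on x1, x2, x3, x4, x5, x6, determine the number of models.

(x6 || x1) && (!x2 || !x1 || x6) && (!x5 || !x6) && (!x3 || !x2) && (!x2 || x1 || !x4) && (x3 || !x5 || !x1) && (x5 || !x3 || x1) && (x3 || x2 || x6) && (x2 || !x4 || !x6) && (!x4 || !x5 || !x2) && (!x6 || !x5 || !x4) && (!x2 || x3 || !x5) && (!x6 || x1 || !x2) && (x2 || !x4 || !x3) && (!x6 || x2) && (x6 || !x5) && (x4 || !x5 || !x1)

There are 2^6 = 64 truth assignments over (x1, x2, x3, x4, x5, x6).
Split on x6. With x6 = true, the clauses containing x6 are satisfied and !x6 drops from the rest; 2 of the 2^5 = 32 assignments to the other variables satisfy what remains.
With x6 = false, by the same count on the reduced clause set, 1 assignment works.
Total: 2 + 1 = 3.

3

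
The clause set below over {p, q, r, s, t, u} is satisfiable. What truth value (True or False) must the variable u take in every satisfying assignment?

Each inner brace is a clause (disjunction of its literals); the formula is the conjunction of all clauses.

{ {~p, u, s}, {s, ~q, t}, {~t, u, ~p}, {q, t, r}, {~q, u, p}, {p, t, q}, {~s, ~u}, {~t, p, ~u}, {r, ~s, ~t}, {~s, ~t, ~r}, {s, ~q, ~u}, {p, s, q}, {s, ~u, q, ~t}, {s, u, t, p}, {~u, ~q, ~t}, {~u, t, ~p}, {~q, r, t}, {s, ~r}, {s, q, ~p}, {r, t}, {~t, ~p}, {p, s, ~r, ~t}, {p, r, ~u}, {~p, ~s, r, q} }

False

Suppose u = 1.
The clause (~s) is unit, so s = 0.
The clause (~q) is unit, so q = 0.
The clause (p) is unit, so p = 1.
That conflicts with the unit clause (~p).
So every satisfying assignment has u = False.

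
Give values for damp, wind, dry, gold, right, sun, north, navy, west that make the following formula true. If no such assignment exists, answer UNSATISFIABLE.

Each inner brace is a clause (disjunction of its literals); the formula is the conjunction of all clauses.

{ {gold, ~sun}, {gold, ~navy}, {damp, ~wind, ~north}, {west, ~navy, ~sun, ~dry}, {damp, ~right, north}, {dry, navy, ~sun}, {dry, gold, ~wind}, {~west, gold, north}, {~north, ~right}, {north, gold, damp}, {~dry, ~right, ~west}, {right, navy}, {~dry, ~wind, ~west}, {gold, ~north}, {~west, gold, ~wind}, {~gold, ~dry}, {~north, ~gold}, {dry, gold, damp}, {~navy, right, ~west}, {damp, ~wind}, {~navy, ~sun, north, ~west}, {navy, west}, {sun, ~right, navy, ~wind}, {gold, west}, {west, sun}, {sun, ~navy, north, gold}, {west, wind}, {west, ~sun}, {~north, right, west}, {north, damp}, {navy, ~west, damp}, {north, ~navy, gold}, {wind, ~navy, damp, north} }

Try gold = 1.
(~dry) alone gives dry = 0.
(~north) alone gives north = 0.
(damp) alone gives damp = 1.
Try navy = 0.
(~sun) alone gives sun = 0.
(right) alone gives right = 1.
(west) alone gives west = 1.
(~wind) alone gives wind = 0.
Every clause now holds.

damp=1; wind=0; dry=0; gold=1; right=1; sun=0; north=0; navy=0; west=1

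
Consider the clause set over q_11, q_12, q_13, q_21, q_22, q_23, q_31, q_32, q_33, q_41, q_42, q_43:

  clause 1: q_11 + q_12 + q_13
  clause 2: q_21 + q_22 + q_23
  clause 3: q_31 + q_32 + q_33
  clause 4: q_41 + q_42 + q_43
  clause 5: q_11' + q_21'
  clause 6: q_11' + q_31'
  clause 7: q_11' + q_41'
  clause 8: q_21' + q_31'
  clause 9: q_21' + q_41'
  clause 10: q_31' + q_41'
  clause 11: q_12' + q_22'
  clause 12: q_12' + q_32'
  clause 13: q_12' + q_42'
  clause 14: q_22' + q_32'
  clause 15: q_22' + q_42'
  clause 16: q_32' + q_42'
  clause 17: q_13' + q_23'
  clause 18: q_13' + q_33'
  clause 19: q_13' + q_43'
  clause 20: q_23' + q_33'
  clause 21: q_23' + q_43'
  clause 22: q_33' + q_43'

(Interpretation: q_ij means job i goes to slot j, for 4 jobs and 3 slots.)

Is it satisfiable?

Case q_11 = 0:
Case q_12 = 1:
(q_22') alone gives q_22 = 0.
(q_32') alone gives q_32 = 0.
(q_42') alone gives q_42 = 0.
Case q_21 = 1:
(q_31') alone gives q_31 = 0.
(q_33) alone gives q_33 = 1.
(q_41') alone gives q_41 = 0.
(q_43) alone gives q_43 = 1.
That conflicts with the unit clause (q_43').
That branch fails; take q_21 = 0 instead.
(q_23) alone gives q_23 = 1.
(q_13') alone gives q_13 = 0.
(q_33') alone gives q_33 = 0.
(q_31) alone gives q_31 = 1.
(q_41') alone gives q_41 = 0.
(q_43) alone gives q_43 = 1.
That conflicts with the unit clause (q_43').
Neither q_21 = 1 nor q_21 = 0 works.
That branch fails; take q_12 = 0 instead.
(q_13) alone gives q_13 = 1.
(q_23') alone gives q_23 = 0.
(q_33') alone gives q_33 = 0.
(q_43') alone gives q_43 = 0.
Case q_21 = 1:
(q_31') alone gives q_31 = 0.
(q_32) alone gives q_32 = 1.
(q_41') alone gives q_41 = 0.
(q_42) alone gives q_42 = 1.
That conflicts with the unit clause (q_42').
That branch fails; take q_21 = 0 instead.
(q_22) alone gives q_22 = 1.
(q_32') alone gives q_32 = 0.
(q_31) alone gives q_31 = 1.
(q_41') alone gives q_41 = 0.
(q_42) alone gives q_42 = 1.
That conflicts with the unit clause (q_42').
Neither q_21 = 1 nor q_21 = 0 works.
Neither q_12 = 1 nor q_12 = 0 works.
That branch fails; take q_11 = 1 instead.
(q_21') alone gives q_21 = 0.
(q_31') alone gives q_31 = 0.
(q_41') alone gives q_41 = 0.
Case q_22 = 1:
(q_12') alone gives q_12 = 0.
(q_32') alone gives q_32 = 0.
(q_33) alone gives q_33 = 1.
(q_42') alone gives q_42 = 0.
(q_43) alone gives q_43 = 1.
That conflicts with the unit clause (q_43').
That branch fails; take q_22 = 0 instead.
(q_23) alone gives q_23 = 1.
(q_13') alone gives q_13 = 0.
(q_33') alone gives q_33 = 0.
(q_32) alone gives q_32 = 1.
(q_12') alone gives q_12 = 0.
(q_42') alone gives q_42 = 0.
(q_43) alone gives q_43 = 1.
That conflicts with the unit clause (q_43').
Neither q_22 = 1 nor q_22 = 0 works.
Neither q_11 = 1 nor q_11 = 0 works.
No assignment satisfies every clause.

No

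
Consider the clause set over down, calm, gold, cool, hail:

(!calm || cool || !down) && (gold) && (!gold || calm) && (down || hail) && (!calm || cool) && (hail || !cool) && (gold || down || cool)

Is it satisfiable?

Yes

From the singleton clause (gold), gold = true.
From the singleton clause (calm), calm = true.
From the singleton clause (cool), cool = true.
From the singleton clause (hail), hail = true.
All clauses hold; down can take either value.
A satisfying assignment: down: true,  calm: true,  gold: true,  cool: true,  hail: true.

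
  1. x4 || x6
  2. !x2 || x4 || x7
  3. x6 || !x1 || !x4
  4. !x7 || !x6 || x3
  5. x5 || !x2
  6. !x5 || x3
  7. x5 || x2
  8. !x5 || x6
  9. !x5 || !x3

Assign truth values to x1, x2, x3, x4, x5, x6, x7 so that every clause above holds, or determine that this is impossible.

Try x4 = true.
Try x6 = true.
Try x7 = false.
Try x5 = true.
Unit clause (x3) forces x3 = true.
That conflicts with the unit clause (!x3).
That branch fails; take x5 = false instead.
Unit clause (!x2) forces x2 = false.
That conflicts with the unit clause (x2).
Both values of x5 lead to a conflict.
That branch fails; take x7 = true instead.
Unit clause (x3) forces x3 = true.
Unit clause (!x5) forces x5 = false.
Unit clause (!x2) forces x2 = false.
That conflicts with the unit clause (x2).
Both values of x7 lead to a conflict.
That branch fails; take x6 = false instead.
Unit clause (!x1) forces x1 = false.
Unit clause (!x5) forces x5 = false.
Unit clause (!x2) forces x2 = false.
That conflicts with the unit clause (x2).
Both values of x6 lead to a conflict.
That branch fails; take x4 = false instead.
Unit clause (x6) forces x6 = true.
Try x2 = false.
Unit clause (x5) forces x5 = true.
Unit clause (x3) forces x3 = true.
That conflicts with the unit clause (!x3).
That branch fails; take x2 = true instead.
Unit clause (x7) forces x7 = true.
Unit clause (x3) forces x3 = true.
Unit clause (x5) forces x5 = true.
That conflicts with the unit clause (!x5).
Both values of x2 lead to a conflict.
Both values of x4 lead to a conflict.

UNSATISFIABLE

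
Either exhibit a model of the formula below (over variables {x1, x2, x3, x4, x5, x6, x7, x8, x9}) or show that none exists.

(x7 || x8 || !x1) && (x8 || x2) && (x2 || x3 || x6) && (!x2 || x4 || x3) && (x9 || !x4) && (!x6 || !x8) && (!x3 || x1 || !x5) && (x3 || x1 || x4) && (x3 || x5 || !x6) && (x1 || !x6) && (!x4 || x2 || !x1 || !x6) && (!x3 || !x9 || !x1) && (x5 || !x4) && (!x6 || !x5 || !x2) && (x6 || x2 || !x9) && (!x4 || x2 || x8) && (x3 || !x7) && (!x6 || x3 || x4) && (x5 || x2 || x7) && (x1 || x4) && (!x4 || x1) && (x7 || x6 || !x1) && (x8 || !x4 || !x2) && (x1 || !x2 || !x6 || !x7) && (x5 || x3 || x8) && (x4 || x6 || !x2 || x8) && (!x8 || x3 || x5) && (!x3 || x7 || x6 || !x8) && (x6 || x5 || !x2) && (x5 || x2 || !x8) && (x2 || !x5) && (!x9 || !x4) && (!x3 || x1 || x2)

Case x8 = false:
(x2) alone gives x2 = true.
(!x4) alone gives x4 = false.
(x3) alone gives x3 = true.
(x1) alone gives x1 = true.
(x7) alone gives x7 = true.
(!x9) alone gives x9 = false.
(x6) alone gives x6 = true.
(!x5) alone gives x5 = false.
Every clause now holds.

x1=true; x2=true; x3=true; x4=false; x5=false; x6=true; x7=true; x8=false; x9=false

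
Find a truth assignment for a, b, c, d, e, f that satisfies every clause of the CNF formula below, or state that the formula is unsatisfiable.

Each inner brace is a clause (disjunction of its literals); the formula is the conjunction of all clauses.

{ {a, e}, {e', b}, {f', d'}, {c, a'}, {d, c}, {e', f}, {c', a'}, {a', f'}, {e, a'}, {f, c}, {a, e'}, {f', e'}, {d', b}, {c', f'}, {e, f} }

UNSATISFIABLE

Suppose a = 1.
From the singleton clause (c), c = 1.
That conflicts with the unit clause (c').
That branch fails; take a = 0 instead.
From the singleton clause (e), e = 1.
That conflicts with the unit clause (e').
Neither a = 1 nor a = 0 works.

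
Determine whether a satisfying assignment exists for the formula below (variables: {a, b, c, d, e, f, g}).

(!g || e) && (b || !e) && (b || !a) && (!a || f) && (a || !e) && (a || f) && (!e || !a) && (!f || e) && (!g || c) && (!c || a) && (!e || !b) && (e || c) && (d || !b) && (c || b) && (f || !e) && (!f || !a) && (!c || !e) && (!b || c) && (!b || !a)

Case g = false:
Case b = true:
Unit clause (!e) forces e = false.
Unit clause (!f) forces f = false.
Unit clause (!a) forces a = false.
Now (a) is unsatisfied and unit — conflict.
Undo b and try b = false.
Unit clause (!e) forces e = false.
Unit clause (!a) forces a = false.
Unit clause (f) forces f = true.
Now (!f) is unsatisfied and unit — conflict.
Both values of b lead to a conflict.
Undo g and try g = true.
Unit clause (e) forces e = true.
Unit clause (b) forces b = true.
Now (!b) is unsatisfied and unit — conflict.
Both values of g lead to a conflict.
No assignment satisfies every clause.

Unsatisfiable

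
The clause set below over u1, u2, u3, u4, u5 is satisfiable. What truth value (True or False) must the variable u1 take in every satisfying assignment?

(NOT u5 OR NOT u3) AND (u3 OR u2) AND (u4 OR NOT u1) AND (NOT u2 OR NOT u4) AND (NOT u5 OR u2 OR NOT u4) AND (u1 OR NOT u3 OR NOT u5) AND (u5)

Suppose u1 = true.
The clause (u4) is unit, so u4 = true.
The clause (NOT u2) is unit, so u2 = false.
The clause (u3) is unit, so u3 = true.
The clause (NOT u5) is unit, so u5 = false.
That conflicts with the unit clause (u5).
So every satisfying assignment has u1 = False.

False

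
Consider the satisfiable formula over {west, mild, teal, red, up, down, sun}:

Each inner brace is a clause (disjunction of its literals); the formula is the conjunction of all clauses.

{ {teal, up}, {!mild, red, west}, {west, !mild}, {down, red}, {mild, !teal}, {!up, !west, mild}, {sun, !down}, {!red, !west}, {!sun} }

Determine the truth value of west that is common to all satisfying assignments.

False

Suppose west = true.
The clause (!red) is unit, so red = false.
The clause (down) is unit, so down = true.
The clause (sun) is unit, so sun = true.
Now (!sun) is unsatisfied and unit — conflict.
So every satisfying assignment has west = False.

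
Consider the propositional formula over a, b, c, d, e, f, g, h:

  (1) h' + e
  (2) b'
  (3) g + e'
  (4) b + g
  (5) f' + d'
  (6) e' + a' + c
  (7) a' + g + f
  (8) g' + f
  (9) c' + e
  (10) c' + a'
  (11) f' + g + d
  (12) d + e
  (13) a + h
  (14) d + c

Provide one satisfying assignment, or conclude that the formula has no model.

a ↦ 0, b ↦ 0, c ↦ 1, d ↦ 0, e ↦ 1, f ↦ 1, g ↦ 1, h ↦ 1

Unit clause (b') forces b = 0.
Unit clause (g) forces g = 1.
Unit clause (f) forces f = 1.
Unit clause (d') forces d = 0.
Unit clause (e) forces e = 1.
Unit clause (c) forces c = 1.
Unit clause (a') forces a = 0.
Unit clause (h) forces h = 1.
This assignment satisfies each clause.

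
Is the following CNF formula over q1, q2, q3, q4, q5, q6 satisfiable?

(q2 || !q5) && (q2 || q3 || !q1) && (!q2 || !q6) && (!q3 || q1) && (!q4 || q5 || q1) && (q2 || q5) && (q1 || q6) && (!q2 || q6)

Try q2 = true.
Unit clause (!q6) forces q6 = false.
That conflicts with the unit clause (q6).
That branch fails; take q2 = false instead.
Unit clause (!q5) forces q5 = false.
That conflicts with the unit clause (q5).
Both values of q2 lead to a conflict.
No assignment satisfies every clause.

No, unsatisfiable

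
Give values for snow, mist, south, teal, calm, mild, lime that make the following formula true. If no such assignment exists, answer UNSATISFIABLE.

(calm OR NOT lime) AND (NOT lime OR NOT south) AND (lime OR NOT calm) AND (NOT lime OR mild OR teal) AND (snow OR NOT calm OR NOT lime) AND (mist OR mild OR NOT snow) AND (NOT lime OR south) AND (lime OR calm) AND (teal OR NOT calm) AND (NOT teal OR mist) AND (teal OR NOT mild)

Try calm = true.
Unit clause (lime) forces lime = true.
Unit clause (NOT south) forces south = false.
But (south) is also a unit clause — contradiction.
Undo calm and try calm = false.
Unit clause (NOT lime) forces lime = false.
But (lime) is also a unit clause — contradiction.
Either choice for calm ends in contradiction.

UNSATISFIABLE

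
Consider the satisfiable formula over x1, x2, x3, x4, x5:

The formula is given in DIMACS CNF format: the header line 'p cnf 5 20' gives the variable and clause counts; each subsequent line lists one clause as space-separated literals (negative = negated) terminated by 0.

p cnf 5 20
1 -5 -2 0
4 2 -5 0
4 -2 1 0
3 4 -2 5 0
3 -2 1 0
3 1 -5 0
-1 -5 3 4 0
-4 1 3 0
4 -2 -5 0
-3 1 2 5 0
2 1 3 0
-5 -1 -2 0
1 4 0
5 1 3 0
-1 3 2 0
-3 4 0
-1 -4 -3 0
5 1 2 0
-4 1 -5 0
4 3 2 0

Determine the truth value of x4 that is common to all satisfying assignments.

Suppose x4 = False.
From the singleton clause (x1), x1 = True.
From the singleton clause (¬x3), x3 = False.
From the singleton clause (¬x5), x5 = False.
From the singleton clause (¬x2), x2 = False.
But (x2) is also a unit clause — contradiction.
So every satisfying assignment has x4 = True.

True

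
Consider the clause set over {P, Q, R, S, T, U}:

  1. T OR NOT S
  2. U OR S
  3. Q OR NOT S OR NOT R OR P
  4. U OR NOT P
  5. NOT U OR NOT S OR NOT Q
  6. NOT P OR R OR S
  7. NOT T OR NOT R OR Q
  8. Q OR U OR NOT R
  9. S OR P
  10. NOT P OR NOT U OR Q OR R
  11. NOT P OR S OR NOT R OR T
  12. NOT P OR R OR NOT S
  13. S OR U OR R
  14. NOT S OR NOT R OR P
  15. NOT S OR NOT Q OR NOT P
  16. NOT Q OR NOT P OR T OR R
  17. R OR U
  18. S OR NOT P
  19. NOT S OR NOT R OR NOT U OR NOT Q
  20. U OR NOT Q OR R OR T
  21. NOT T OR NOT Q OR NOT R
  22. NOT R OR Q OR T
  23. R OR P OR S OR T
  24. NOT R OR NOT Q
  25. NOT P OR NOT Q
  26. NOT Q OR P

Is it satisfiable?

Branch on T: set T = true.
Branch on U: set U = true.
Branch on S: set S = true.
Unit clause (NOT Q) forces Q = false.
Unit clause (NOT R) forces R = false.
Unit clause (NOT P) forces P = false.
Every clause now holds.
A satisfying assignment: P ↦ false, Q ↦ false, R ↦ false, S ↦ true, T ↦ true, U ↦ true.

Yes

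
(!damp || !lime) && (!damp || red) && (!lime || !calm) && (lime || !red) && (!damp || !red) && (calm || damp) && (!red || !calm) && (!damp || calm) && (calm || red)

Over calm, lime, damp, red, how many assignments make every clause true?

1

There are 2^4 = 16 truth assignments over (calm, lime, damp, red).
Split on lime. With lime = true, the clauses containing lime are satisfied and !lime drops from the rest; 0 of the 2^3 = 8 assignments to the other variables satisfy what remains.
With lime = false, by the same count on the reduced clause set, 1 assignment works.
(One model: calm=T, lime=F, damp=F, red=F.)
Total: 0 + 1 = 1.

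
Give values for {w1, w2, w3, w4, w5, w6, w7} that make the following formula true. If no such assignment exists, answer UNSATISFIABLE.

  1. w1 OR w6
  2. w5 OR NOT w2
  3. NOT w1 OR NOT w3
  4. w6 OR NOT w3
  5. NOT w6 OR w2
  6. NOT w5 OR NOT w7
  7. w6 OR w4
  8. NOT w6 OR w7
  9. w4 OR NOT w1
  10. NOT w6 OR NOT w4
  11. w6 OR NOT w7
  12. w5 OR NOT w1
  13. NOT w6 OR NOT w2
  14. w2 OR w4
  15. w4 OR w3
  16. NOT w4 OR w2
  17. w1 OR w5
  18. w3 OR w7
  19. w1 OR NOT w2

UNSATISFIABLE

Branch on w1: set w1 = true.
The clause (NOT w3) is unit, so w3 = false.
The clause (w4) is unit, so w4 = true.
The clause (NOT w6) is unit, so w6 = false.
The clause (NOT w7) is unit, so w7 = false.
That conflicts with the unit clause (w7).
Backtrack on w1: now try w1 = false.
The clause (w6) is unit, so w6 = true.
The clause (w2) is unit, so w2 = true.
That conflicts with the unit clause (NOT w2).
Neither w1 = true nor w1 = false works.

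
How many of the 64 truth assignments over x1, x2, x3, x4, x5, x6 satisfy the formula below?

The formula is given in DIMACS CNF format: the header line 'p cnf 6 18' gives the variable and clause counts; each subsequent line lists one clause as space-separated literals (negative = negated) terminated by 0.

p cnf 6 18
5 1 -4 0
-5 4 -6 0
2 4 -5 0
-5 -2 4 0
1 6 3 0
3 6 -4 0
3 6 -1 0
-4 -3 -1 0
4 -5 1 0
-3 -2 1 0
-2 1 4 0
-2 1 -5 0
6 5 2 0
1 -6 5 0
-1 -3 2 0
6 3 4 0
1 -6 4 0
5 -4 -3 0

There are 2^6 = 64 truth assignments over (x1, x2, x3, x4, x5, x6).
Split on x3. With x3 = True, the clauses containing x3 are satisfied and ¬x3 drops from the rest; 4 of the 2^5 = 32 assignments to the other variables satisfy what remains.
With x3 = False, by the same count on the reduced clause set, 7 assignments work.
Total: 4 + 7 = 11.

11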